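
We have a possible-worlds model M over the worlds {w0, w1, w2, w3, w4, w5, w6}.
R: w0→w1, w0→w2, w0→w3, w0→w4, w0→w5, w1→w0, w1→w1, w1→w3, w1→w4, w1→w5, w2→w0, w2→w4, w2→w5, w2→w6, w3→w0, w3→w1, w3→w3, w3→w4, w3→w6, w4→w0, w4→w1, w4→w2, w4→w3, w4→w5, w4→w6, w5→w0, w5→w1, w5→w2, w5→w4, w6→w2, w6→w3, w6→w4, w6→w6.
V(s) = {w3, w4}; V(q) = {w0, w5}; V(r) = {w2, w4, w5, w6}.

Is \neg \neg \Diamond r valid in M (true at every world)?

Let φ = \neg \neg \Diamond r. Evaluate φ at each world:
  w0 (successors {w1, w2, w3, w4, w5}): φ is true.
  w1 (successors {w0, w1, w3, w4, w5}): φ is true.
  w2 (successors {w0, w4, w5, w6}): φ is true.
  w3 (successors {w0, w1, w3, w4, w6}): φ is true.
  w4 (successors {w0, w1, w2, w3, w5, w6}): φ is true.
  w5 (successors {w0, w1, w2, w4}): φ is true.
  w6 (successors {w2, w3, w4, w6}): φ is true.
For instance, at w4:
  At w4: \neg \Diamond r is false, so \neg \neg \Diamond r is true.
    At w4: \Diamond r is true, so \neg \Diamond r is false.
      At w4: \Diamond r requires r at some successor in {w0, w1, w2, w3, w5, w6}.
        r holds at w2, so \Diamond r is true at w4.

Yes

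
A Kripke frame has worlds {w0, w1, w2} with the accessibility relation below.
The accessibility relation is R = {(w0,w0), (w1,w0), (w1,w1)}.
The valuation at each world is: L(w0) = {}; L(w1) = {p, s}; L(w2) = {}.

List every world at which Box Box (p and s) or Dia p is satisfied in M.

Recall that Box ψ holds at a world iff ψ holds at every accessible world, and Dia ψ holds iff ψ holds at some accessible world.
Let φ = Box Box (p and s) or Dia p. Evaluate φ at each world:
  w0 (successors {w0}): φ is false.
  w1 (successors {w0, w1}): φ is true.
  w2 (successors ∅): φ is true.
For instance, at w0:
  At w0: Box Box (p and s) is false, Dia p is false, so Box Box (p and s) or Dia p is false.
    At w0: Box Box (p and s) requires Box (p and s) at every successor {w0}.
      Box (p and s) fails at w0, so Box Box (p and s) is false at w0.
    At w0: Dia p requires p at some successor in {w0}.
      At w0: p is false.
    So Dia p is false at w0.
Satisfying worlds: {w1, w2}

w1, w2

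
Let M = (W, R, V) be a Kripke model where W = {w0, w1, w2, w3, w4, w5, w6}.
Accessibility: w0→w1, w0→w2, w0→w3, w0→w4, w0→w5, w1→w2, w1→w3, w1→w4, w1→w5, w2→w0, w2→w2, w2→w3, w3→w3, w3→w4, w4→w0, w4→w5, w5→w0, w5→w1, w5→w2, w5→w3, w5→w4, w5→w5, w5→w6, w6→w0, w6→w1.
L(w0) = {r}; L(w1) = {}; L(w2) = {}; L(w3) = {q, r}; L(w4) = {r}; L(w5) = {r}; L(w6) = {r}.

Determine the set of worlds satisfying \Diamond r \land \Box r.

w3, w4

Let φ = \Diamond r \land \Box r. Evaluate φ at each world:
  w0 (successors {w1, w2, w3, w4, w5}): φ is false.
  w1 (successors {w2, w3, w4, w5}): φ is false.
  w2 (successors {w0, w2, w3}): φ is false.
  w3 (successors {w3, w4}): φ is true.
  w4 (successors {w0, w5}): φ is true.
  w5 (successors {w0, w1, w2, w3, w4, w5, w6}): φ is false.
  w6 (successors {w0, w1}): φ is false.
For instance, at w0:
  At w0: \Diamond r is true, \Box r is false, so \Diamond r \land \Box r is false.
    At w0: \Diamond r requires r at some successor in {w1, w2, w3, w4, w5}.
      r holds at w3, so \Diamond r is true at w0.
    At w0: \Box r requires r at every successor {w1, w2, w3, w4, w5}.
      r fails at w1, so \Box r is false at w0.
Satisfying worlds: {w3, w4}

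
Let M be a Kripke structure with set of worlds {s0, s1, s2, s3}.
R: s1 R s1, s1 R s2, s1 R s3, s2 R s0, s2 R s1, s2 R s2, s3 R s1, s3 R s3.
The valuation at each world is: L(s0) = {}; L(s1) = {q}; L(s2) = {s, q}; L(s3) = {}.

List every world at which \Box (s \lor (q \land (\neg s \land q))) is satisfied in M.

s0

Recall that \Box ψ holds at a world iff ψ holds at every accessible world, and \Diamond ψ holds iff ψ holds at some accessible world.
Let φ = \Box (s \lor (q \land (\neg s \land q))). Evaluate φ at each world:
  s0 (successors ∅): φ is true.
  s1 (successors {s1, s2, s3}): φ is false.
  s2 (successors {s0, s1, s2}): φ is false.
  s3 (successors {s1, s3}): φ is false.
For instance, at s3:
  At s3: \Box (s \lor (q \land (\neg s \land q))) requires s \lor (q \land (\neg s \land q)) at every successor {s1, s3}.
    s \lor (q \land (\neg s \land q)) fails at s3, so \Box (s \lor (q \land (\neg s \land q))) is false at s3.
Satisfying worlds: {s0}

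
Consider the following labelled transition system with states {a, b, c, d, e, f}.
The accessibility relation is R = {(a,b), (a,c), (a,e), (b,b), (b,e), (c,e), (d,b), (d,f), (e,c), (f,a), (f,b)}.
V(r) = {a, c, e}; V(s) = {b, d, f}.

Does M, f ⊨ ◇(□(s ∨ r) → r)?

Yes

At f: ◇(□(s ∨ r) → r) requires □(s ∨ r) → r at some successor in {a, b}.
  □(s ∨ r) → r holds at a, so ◇(□(s ∨ r) → r) is true at f.
    At a: □(s ∨ r) is true, r is true, so □(s ∨ r) → r is true.
      At a: □(s ∨ r) requires s ∨ r at every successor {b, c, e}.
        At b: s ∨ r is true.
        At c: s ∨ r is true.
        At e: s ∨ r is true.
      So □(s ∨ r) is true at a.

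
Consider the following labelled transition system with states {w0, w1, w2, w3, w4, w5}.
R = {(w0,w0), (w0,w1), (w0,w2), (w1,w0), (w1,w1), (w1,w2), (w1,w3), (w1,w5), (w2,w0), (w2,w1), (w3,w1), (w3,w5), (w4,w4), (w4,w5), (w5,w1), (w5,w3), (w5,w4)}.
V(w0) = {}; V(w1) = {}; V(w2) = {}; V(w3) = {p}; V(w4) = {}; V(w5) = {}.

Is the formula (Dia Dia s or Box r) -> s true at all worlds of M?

Yes

Let φ = (Dia Dia s or Box r) -> s. Evaluate φ at each world:
  w0 (successors {w0, w1, w2}): φ is true.
  w1 (successors {w0, w1, w2, w3, w5}): φ is true.
  w2 (successors {w0, w1}): φ is true.
  w3 (successors {w1, w5}): φ is true.
  w4 (successors {w4, w5}): φ is true.
  w5 (successors {w1, w3, w4}): φ is true.
For instance, at w0:
  At w0: Dia Dia s or Box r is false, s is false, so (Dia Dia s or Box r) -> s is true.
    At w0: Dia Dia s is false, Box r is false, so Dia Dia s or Box r is false.
      At w0: Dia Dia s requires Dia s at some successor in {w0, w1, w2}.
        At w0: Dia s is false.
        At w1: Dia s is false.
        At w2: Dia s is false.
      So Dia Dia s is false at w0.
      At w0: Box r requires r at every successor {w0, w1, w2}.
        r fails at w0, so Box r is false at w0.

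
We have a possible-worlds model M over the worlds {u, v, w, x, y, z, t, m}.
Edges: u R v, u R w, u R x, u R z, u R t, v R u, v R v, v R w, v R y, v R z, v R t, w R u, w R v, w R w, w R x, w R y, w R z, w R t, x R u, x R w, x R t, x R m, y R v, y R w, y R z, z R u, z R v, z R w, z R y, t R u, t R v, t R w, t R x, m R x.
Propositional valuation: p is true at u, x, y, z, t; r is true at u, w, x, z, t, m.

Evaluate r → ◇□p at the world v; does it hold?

Yes

Recall that □ψ holds at a world iff ψ holds at every accessible world, and ◇ψ holds iff ψ holds at some accessible world.
At v: r is false, ◇□p is false, so r → ◇□p is true.
  At v: ◇□p requires □p at some successor in {u, v, w, y, z, t}.
    At u: □p is false.
    At v: □p is false.
    At w: □p is false.
    At y: □p is false.
    At z: □p is false.
    At t: □p is false.
  So ◇□p is false at v.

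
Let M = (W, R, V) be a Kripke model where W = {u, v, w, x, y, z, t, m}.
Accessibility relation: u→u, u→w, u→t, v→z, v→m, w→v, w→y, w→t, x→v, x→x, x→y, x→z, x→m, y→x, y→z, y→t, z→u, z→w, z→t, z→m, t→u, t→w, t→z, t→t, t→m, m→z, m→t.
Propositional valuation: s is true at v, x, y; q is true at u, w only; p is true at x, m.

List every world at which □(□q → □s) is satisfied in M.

Recall that □ψ holds at a world iff ψ holds at every accessible world, and ◇ψ holds iff ψ holds at some accessible world.
Let φ = □(□q → □s). Evaluate φ at each world:
  u (successors {u, w, t}): φ is true.
  v (successors {z, m}): φ is true.
  w (successors {v, y, t}): φ is true.
  x (successors {v, x, y, z, m}): φ is true.
  y (successors {x, z, t}): φ is true.
  z (successors {u, w, t, m}): φ is true.
  t (successors {u, w, z, t, m}): φ is true.
  m (successors {z, t}): φ is true.
For instance, at z:
  At z: □(□q → □s) requires □q → □s at every successor {u, w, t, m}.
    At u: □q → □s is true.
    At w: □q → □s is true.
    At t: □q → □s is true.
    At m: □q → □s is true.
  So □(□q → □s) is true at z.
Satisfying worlds: {u, v, w, x, y, z, t, m}

u, v, w, x, y, z, t, m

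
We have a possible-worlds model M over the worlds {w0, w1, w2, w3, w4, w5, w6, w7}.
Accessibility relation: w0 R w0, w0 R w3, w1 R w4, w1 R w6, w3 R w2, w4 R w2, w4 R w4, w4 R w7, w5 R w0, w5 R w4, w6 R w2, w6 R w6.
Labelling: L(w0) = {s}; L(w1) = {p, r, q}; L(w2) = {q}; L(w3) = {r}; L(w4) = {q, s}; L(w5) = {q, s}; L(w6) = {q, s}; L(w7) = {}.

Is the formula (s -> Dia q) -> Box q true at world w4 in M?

No

At w4: s -> Dia q is true, Box q is false, so (s -> Dia q) -> Box q is false.
  At w4: s is true, Dia q is true, so s -> Dia q is true.
    At w4: Dia q requires q at some successor in {w2, w4, w7}.
      q holds at w2, so Dia q is true at w4.
  At w4: Box q requires q at every successor {w2, w4, w7}.
    q fails at w7, so Box q is false at w4.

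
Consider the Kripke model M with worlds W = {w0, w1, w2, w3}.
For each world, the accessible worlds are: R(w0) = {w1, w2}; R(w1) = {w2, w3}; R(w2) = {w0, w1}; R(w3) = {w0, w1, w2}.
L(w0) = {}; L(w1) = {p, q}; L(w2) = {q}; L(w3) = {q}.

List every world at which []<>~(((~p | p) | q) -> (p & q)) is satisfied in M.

Let φ = []<>~(((~p | p) | q) -> (p & q)). Evaluate φ at each world:
  w0 (successors {w1, w2}): φ is true.
  w1 (successors {w2, w3}): φ is true.
  w2 (successors {w0, w1}): φ is true.
  w3 (successors {w0, w1, w2}): φ is true.
For instance, at w1:
  At w1: []<>~(((~p | p) | q) -> (p & q)) requires <>~(((~p | p) | q) -> (p & q)) at every successor {w2, w3}.
      At w2: <>~(((~p | p) | q) -> (p & q)) requires ~(((~p | p) | q) -> (p & q)) at some successor in {w0, w1}.
        ~(((~p | p) | q) -> (p & q)) holds at w0, so <>~(((~p | p) | q) -> (p & q)) is true at w2.
      At w3: <>~(((~p | p) | q) -> (p & q)) requires ~(((~p | p) | q) -> (p & q)) at some successor in {w0, w1, w2}.
        ~(((~p | p) | q) -> (p & q)) holds at w0, so <>~(((~p | p) | q) -> (p & q)) is true at w3.
  So []<>~(((~p | p) | q) -> (p & q)) is true at w1.
Satisfying worlds: {w0, w1, w2, w3}

w0, w1, w2, w3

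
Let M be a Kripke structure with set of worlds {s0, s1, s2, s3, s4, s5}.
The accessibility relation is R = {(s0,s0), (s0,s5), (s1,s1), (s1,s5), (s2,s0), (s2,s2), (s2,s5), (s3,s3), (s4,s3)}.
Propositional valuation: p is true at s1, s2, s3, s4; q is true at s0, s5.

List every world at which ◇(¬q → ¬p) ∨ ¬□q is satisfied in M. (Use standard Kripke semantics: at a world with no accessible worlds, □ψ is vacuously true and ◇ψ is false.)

Let φ = ◇(¬q → ¬p) ∨ ¬□q. Evaluate φ at each world:
  s0 (successors {s0, s5}): φ is true.
  s1 (successors {s1, s5}): φ is true.
  s2 (successors {s0, s2, s5}): φ is true.
  s3 (successors {s3}): φ is true.
  s4 (successors {s3}): φ is true.
  s5 (successors ∅): φ is false.
For instance, at s2:
  At s2: ◇(¬q → ¬p) is true, ¬□q is true, so ◇(¬q → ¬p) ∨ ¬□q is true.
    At s2: ◇(¬q → ¬p) requires ¬q → ¬p at some successor in {s0, s2, s5}.
      ¬q → ¬p holds at s0, so ◇(¬q → ¬p) is true at s2.
    At s2: □q is false, so ¬□q is true.
      At s2: □q requires q at every successor {s0, s2, s5}.
        q fails at s2, so □q is false at s2.
Satisfying worlds: {s0, s1, s2, s3, s4}

s0, s1, s2, s3, s4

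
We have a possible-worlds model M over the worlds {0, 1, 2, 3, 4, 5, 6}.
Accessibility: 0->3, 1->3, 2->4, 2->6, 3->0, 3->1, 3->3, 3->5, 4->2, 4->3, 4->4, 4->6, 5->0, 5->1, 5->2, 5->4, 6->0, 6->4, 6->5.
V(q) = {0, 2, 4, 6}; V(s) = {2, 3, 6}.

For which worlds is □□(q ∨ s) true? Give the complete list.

5

Let φ = □□(q ∨ s). Evaluate φ at each world:
  0 (successors {3}): φ is false.
  1 (successors {3}): φ is false.
  2 (successors {4, 6}): φ is false.
  3 (successors {0, 1, 3, 5}): φ is false.
  4 (successors {2, 3, 4, 6}): φ is false.
  5 (successors {0, 1, 2, 4}): φ is true.
  6 (successors {0, 4, 5}): φ is false.
For instance, at 6:
  At 6: □□(q ∨ s) requires □(q ∨ s) at every successor {0, 4, 5}.
    □(q ∨ s) fails at 5, so □□(q ∨ s) is false at 6.
      At 5: □(q ∨ s) requires q ∨ s at every successor {0, 1, 2, 4}.
        q ∨ s fails at 1, so □(q ∨ s) is false at 5.
Satisfying worlds: {5}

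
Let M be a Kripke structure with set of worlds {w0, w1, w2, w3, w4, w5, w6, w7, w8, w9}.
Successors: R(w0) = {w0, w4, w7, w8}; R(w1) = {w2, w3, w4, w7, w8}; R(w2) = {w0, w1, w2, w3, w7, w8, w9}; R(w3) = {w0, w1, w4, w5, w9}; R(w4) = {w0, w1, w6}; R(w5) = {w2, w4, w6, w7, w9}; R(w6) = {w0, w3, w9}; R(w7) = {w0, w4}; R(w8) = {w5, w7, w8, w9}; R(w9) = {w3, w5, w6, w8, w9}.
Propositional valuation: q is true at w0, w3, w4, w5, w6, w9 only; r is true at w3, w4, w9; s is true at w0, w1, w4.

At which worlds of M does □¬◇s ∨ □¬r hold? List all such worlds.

w4

Let φ = □¬◇s ∨ □¬r. Evaluate φ at each world:
  w0 (successors {w0, w4, w7, w8}): φ is false.
  w1 (successors {w2, w3, w4, w7, w8}): φ is false.
  w2 (successors {w0, w1, w2, w3, w7, w8, w9}): φ is false.
  w3 (successors {w0, w1, w4, w5, w9}): φ is false.
  w4 (successors {w0, w1, w6}): φ is true.
  w5 (successors {w2, w4, w6, w7, w9}): φ is false.
  w6 (successors {w0, w3, w9}): φ is false.
  w7 (successors {w0, w4}): φ is false.
  w8 (successors {w5, w7, w8, w9}): φ is false.
  w9 (successors {w3, w5, w6, w8, w9}): φ is false.
For instance, at w0:
  At w0: □¬◇s is false, □¬r is false, so □¬◇s ∨ □¬r is false.
    At w0: □¬◇s requires ¬◇s at every successor {w0, w4, w7, w8}.
      ¬◇s fails at w0, so □¬◇s is false at w0.
    At w0: □¬r requires ¬r at every successor {w0, w4, w7, w8}.
      ¬r fails at w4, so □¬r is false at w0.
Satisfying worlds: {w4}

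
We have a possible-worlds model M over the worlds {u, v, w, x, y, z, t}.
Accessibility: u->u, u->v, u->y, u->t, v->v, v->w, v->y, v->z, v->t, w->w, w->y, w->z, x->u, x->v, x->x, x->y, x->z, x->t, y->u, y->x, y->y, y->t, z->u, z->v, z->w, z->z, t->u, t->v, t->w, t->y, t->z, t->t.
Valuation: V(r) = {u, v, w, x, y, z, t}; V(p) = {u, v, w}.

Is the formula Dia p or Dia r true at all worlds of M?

Let φ = Dia p or Dia r. Evaluate φ at each world:
  u (successors {u, v, y, t}): φ is true.
  v (successors {v, w, y, z, t}): φ is true.
  w (successors {w, y, z}): φ is true.
  x (successors {u, v, x, y, z, t}): φ is true.
  y (successors {u, x, y, t}): φ is true.
  z (successors {u, v, w, z}): φ is true.
  t (successors {u, v, w, y, z, t}): φ is true.
For instance, at z:
  At z: Dia p is true, Dia r is true, so Dia p or Dia r is true.
    At z: Dia p requires p at some successor in {u, v, w, z}.
      p holds at u, so Dia p is true at z.
    At z: Dia r requires r at some successor in {u, v, w, z}.
      r holds at u, so Dia r is true at z.

Yes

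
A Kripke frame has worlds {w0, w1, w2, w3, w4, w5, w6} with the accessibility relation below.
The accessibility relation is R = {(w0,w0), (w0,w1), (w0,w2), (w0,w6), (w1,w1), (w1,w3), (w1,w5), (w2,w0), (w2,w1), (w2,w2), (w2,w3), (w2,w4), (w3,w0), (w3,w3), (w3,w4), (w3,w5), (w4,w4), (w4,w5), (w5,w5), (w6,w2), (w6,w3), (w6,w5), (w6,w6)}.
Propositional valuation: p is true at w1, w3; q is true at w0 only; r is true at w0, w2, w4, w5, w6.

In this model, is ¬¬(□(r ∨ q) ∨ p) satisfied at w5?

Yes

At w5: ¬(□(r ∨ q) ∨ p) is false, so ¬¬(□(r ∨ q) ∨ p) is true.
  At w5: □(r ∨ q) ∨ p is true, so ¬(□(r ∨ q) ∨ p) is false.
    At w5: □(r ∨ q) is true, p is false, so □(r ∨ q) ∨ p is true.
      At w5: □(r ∨ q) requires r ∨ q at every successor {w5}.
        At w5: r ∨ q is true.
      So □(r ∨ q) is true at w5.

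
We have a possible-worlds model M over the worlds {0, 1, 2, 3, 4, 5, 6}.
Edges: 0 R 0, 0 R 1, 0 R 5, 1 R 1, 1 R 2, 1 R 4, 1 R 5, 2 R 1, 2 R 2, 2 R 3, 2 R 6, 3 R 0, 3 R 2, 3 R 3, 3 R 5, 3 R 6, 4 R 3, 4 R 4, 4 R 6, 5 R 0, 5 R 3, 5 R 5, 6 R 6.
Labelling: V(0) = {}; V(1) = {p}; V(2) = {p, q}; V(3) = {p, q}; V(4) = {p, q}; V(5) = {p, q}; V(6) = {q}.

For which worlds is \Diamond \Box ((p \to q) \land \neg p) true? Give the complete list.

2, 3, 4, 6

Let φ = \Diamond \Box ((p \to q) \land \neg p). Evaluate φ at each world:
  0 (successors {0, 1, 5}): φ is false.
  1 (successors {1, 2, 4, 5}): φ is false.
  2 (successors {1, 2, 3, 6}): φ is true.
  3 (successors {0, 2, 3, 5, 6}): φ is true.
  4 (successors {3, 4, 6}): φ is true.
  5 (successors {0, 3, 5}): φ is false.
  6 (successors {6}): φ is true.
For instance, at 4:
  At 4: \Diamond \Box ((p \to q) \land \neg p) requires \Box ((p \to q) \land \neg p) at some successor in {3, 4, 6}.
    \Box ((p \to q) \land \neg p) holds at 6, so \Diamond \Box ((p \to q) \land \neg p) is true at 4.
      At 6: \Box ((p \to q) \land \neg p) requires (p \to q) \land \neg p at every successor {6}.
        At 6: (p \to q) \land \neg p is true.
      So \Box ((p \to q) \land \neg p) is true at 6.
Satisfying worlds: {2, 3, 4, 6}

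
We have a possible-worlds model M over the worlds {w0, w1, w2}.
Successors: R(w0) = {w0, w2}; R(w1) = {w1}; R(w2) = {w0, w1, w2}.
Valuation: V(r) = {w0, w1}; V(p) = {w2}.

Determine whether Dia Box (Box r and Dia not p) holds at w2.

Yes

At w2: Dia Box (Box r and Dia not p) requires Box (Box r and Dia not p) at some successor in {w0, w1, w2}.
  Box (Box r and Dia not p) holds at w1, so Dia Box (Box r and Dia not p) is true at w2.
    At w1: Box (Box r and Dia not p) requires Box r and Dia not p at every successor {w1}.
      At w1: Box r and Dia not p is true.
    So Box (Box r and Dia not p) is true at w1.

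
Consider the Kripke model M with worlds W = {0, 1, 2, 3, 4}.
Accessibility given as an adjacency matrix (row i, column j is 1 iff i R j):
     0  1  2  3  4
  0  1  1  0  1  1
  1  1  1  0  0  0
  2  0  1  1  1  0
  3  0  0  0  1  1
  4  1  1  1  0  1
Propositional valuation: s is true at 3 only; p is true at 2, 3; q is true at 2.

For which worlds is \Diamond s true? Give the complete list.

Let φ = \Diamond s. Evaluate φ at each world:
  0 (successors {0, 1, 3, 4}): φ is true.
  1 (successors {0, 1}): φ is false.
  2 (successors {1, 2, 3}): φ is true.
  3 (successors {3, 4}): φ is true.
  4 (successors {0, 1, 2, 4}): φ is false.
For instance, at 2:
  At 2: \Diamond s requires s at some successor in {1, 2, 3}.
    s holds at 3, so \Diamond s is true at 2.
Satisfying worlds: {0, 2, 3}

0, 2, 3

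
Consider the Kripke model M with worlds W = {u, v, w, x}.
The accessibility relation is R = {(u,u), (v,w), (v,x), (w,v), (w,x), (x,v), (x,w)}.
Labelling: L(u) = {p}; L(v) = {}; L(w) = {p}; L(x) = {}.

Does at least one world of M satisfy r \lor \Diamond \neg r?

Yes

Let φ = r \lor \Diamond \neg r. Evaluate φ at each world:
  u (successors {u}): φ is true.
  v (successors {w, x}): φ is true.
  w (successors {v, x}): φ is true.
  x (successors {v, w}): φ is true.
Detail at u (witness):
  At u: r is false, \Diamond \neg r is true, so r \lor \Diamond \neg r is true.
    At u: \Diamond \neg r requires \neg r at some successor in {u}.
      \neg r holds at u, so \Diamond \neg r is true at u.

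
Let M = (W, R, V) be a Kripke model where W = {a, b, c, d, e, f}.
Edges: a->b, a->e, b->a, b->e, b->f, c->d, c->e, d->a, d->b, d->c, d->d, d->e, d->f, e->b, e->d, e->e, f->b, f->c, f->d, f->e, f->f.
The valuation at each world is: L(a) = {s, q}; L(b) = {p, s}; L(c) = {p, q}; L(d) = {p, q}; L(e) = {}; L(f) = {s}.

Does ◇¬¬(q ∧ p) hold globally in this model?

Let φ = ◇¬¬(q ∧ p). Evaluate φ at each world:
  a (successors {b, e}): φ is false.
  b (successors {a, e, f}): φ is false.
  c (successors {d, e}): φ is true.
  d (successors {a, b, c, d, e, f}): φ is true.
  e (successors {b, d, e}): φ is true.
  f (successors {b, c, d, e, f}): φ is true.
Detail at a (counterexample):
  At a: ◇¬¬(q ∧ p) requires ¬¬(q ∧ p) at some successor in {b, e}.
    At b: ¬¬(q ∧ p) is false.
    At e: ¬¬(q ∧ p) is false.
  So ◇¬¬(q ∧ p) is false at a.

No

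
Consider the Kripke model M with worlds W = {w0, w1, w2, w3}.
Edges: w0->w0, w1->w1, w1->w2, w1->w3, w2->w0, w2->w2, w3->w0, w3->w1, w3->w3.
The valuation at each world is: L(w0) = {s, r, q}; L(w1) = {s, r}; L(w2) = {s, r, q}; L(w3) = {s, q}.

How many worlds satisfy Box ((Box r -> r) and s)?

4

Recall that Box ψ holds at a world iff ψ holds at every accessible world, and Dia ψ holds iff ψ holds at some accessible world.
Let φ = Box ((Box r -> r) and s). Evaluate φ at each world:
  w0 (successors {w0}): φ is true.
  w1 (successors {w1, w2, w3}): φ is true.
  w2 (successors {w0, w2}): φ is true.
  w3 (successors {w0, w1, w3}): φ is true.
For instance, at w0:
  At w0: Box ((Box r -> r) and s) requires (Box r -> r) and s at every successor {w0}.
      At w0: Box r -> r is true, s is true, so (Box r -> r) and s is true.
  So Box ((Box r -> r) and s) is true at w0.
Satisfying worlds: {w0, w1, w2, w3}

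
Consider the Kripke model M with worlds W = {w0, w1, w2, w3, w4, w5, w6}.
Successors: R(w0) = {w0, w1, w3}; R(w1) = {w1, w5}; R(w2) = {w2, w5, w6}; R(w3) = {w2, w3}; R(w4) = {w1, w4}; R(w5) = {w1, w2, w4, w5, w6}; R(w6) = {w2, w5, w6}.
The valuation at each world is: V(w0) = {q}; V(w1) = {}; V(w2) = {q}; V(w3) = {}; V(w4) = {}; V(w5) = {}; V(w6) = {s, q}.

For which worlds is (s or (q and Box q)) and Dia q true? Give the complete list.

Let φ = (s or (q and Box q)) and Dia q. Evaluate φ at each world:
  w0 (successors {w0, w1, w3}): φ is false.
  w1 (successors {w1, w5}): φ is false.
  w2 (successors {w2, w5, w6}): φ is false.
  w3 (successors {w2, w3}): φ is false.
  w4 (successors {w1, w4}): φ is false.
  w5 (successors {w1, w2, w4, w5, w6}): φ is false.
  w6 (successors {w2, w5, w6}): φ is true.
For instance, at w3:
  At w3: s or (q and Box q) is false, Dia q is true, so (s or (q and Box q)) and Dia q is false.
    At w3: s is false, q and Box q is false, so s or (q and Box q) is false.
      At w3: q is false, Box q is false, so q and Box q is false.
    At w3: Dia q requires q at some successor in {w2, w3}.
      q holds at w2, so Dia q is true at w3.
Satisfying worlds: {w6}

w6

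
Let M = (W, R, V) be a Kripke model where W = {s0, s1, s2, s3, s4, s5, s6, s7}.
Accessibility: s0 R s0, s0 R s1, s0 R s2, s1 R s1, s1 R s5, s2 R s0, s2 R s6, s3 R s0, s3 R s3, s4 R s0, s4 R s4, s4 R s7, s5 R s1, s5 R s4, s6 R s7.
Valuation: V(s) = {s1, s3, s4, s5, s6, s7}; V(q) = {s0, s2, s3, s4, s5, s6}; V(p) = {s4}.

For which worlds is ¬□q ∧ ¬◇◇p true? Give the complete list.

s0, s6

Let φ = ¬□q ∧ ¬◇◇p. Evaluate φ at each world:
  s0 (successors {s0, s1, s2}): φ is true.
  s1 (successors {s1, s5}): φ is false.
  s2 (successors {s0, s6}): φ is false.
  s3 (successors {s0, s3}): φ is false.
  s4 (successors {s0, s4, s7}): φ is false.
  s5 (successors {s1, s4}): φ is false.
  s6 (successors {s7}): φ is true.
  s7 (successors ∅): φ is false.
For instance, at s5:
  At s5: ¬□q is true, ¬◇◇p is false, so ¬□q ∧ ¬◇◇p is false.
    At s5: □q is false, so ¬□q is true.
      At s5: □q requires q at every successor {s1, s4}.
        q fails at s1, so □q is false at s5.
    At s5: ◇◇p is true, so ¬◇◇p is false.
      At s5: ◇◇p requires ◇p at some successor in {s1, s4}.
        ◇p holds at s4, so ◇◇p is true at s5.
Satisfying worlds: {s0, s6}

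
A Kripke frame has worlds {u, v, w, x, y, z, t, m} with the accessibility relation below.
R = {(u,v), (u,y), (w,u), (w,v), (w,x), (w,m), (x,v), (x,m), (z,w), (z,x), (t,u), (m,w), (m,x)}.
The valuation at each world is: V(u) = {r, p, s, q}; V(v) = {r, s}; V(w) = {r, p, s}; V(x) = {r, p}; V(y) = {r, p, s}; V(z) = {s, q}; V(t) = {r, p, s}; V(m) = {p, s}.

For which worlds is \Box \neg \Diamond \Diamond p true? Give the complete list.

u, v, y, t

Let φ = \Box \neg \Diamond \Diamond p. Evaluate φ at each world:
  u (successors {v, y}): φ is true.
  v (successors ∅): φ is true.
  w (successors {u, v, x, m}): φ is false.
  x (successors {v, m}): φ is false.
  y (successors ∅): φ is true.
  z (successors {w, x}): φ is false.
  t (successors {u}): φ is true.
  m (successors {w, x}): φ is false.
For instance, at u:
  At u: \Box \neg \Diamond \Diamond p requires \neg \Diamond \Diamond p at every successor {v, y}.
      At v: \Diamond \Diamond p is false, so \neg \Diamond \Diamond p is true.
      At y: \Diamond \Diamond p is false, so \neg \Diamond \Diamond p is true.
  So \Box \neg \Diamond \Diamond p is true at u.
Satisfying worlds: {u, v, y, t}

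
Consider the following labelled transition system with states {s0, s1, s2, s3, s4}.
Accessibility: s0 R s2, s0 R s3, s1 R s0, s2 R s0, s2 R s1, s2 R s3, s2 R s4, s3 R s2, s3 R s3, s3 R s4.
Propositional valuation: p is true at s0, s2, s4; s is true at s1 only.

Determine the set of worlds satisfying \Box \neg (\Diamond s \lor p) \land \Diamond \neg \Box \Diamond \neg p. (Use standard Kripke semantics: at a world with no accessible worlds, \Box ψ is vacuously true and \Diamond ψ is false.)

none

Let φ = \Box \neg (\Diamond s \lor p) \land \Diamond \neg \Box \Diamond \neg p. Evaluate φ at each world:
  s0 (successors {s2, s3}): φ is false.
  s1 (successors {s0}): φ is false.
  s2 (successors {s0, s1, s3, s4}): φ is false.
  s3 (successors {s2, s3, s4}): φ is false.
  s4 (successors ∅): φ is false.
For instance, at s0:
  At s0: \Box \neg (\Diamond s \lor p) is false, \Diamond \neg \Box \Diamond \neg p is true, so \Box \neg (\Diamond s \lor p) \land \Diamond \neg \Box \Diamond \neg p is false.
    At s0: \Box \neg (\Diamond s \lor p) requires \neg (\Diamond s \lor p) at every successor {s2, s3}.
      \neg (\Diamond s \lor p) fails at s2, so \Box \neg (\Diamond s \lor p) is false at s0.
    At s0: \Diamond \neg \Box \Diamond \neg p requires \neg \Box \Diamond \neg p at some successor in {s2, s3}.
      \neg \Box \Diamond \neg p holds at s2, so \Diamond \neg \Box \Diamond \neg p is true at s0.
Satisfying worlds: none.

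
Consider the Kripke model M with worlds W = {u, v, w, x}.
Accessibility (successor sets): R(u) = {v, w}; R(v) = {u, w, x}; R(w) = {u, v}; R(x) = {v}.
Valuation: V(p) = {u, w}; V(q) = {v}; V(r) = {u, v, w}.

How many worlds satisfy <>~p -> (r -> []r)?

3

Let φ = <>~p -> (r -> []r). Evaluate φ at each world:
  u (successors {v, w}): φ is true.
  v (successors {u, w, x}): φ is false.
  w (successors {u, v}): φ is true.
  x (successors {v}): φ is true.
For instance, at v:
  At v: <>~p is true, r -> []r is false, so <>~p -> (r -> []r) is false.
    At v: <>~p requires ~p at some successor in {u, w, x}.
      ~p holds at x, so <>~p is true at v.
    At v: r is true, []r is false, so r -> []r is false.
      At v: []r requires r at every successor {u, w, x}.
        r fails at x, so []r is false at v.
Satisfying worlds: {u, w, x}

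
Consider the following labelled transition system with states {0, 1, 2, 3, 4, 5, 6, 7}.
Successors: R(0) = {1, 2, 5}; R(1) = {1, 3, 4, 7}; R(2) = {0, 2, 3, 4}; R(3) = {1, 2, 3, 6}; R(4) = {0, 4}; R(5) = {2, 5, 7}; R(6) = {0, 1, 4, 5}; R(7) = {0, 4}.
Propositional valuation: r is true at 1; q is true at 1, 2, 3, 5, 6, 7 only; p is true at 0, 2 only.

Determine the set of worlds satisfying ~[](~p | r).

0, 2, 3, 4, 5, 6, 7

Recall that []ψ holds at a world iff ψ holds at every accessible world, and <>ψ holds iff ψ holds at some accessible world.
Let φ = ~[](~p | r). Evaluate φ at each world:
  0 (successors {1, 2, 5}): φ is true.
  1 (successors {1, 3, 4, 7}): φ is false.
  2 (successors {0, 2, 3, 4}): φ is true.
  3 (successors {1, 2, 3, 6}): φ is true.
  4 (successors {0, 4}): φ is true.
  5 (successors {2, 5, 7}): φ is true.
  6 (successors {0, 1, 4, 5}): φ is true.
  7 (successors {0, 4}): φ is true.
For instance, at 4:
  At 4: [](~p | r) is false, so ~[](~p | r) is true.
    At 4: [](~p | r) requires ~p | r at every successor {0, 4}.
      ~p | r fails at 0, so [](~p | r) is false at 4.
Satisfying worlds: {0, 2, 3, 4, 5, 6, 7}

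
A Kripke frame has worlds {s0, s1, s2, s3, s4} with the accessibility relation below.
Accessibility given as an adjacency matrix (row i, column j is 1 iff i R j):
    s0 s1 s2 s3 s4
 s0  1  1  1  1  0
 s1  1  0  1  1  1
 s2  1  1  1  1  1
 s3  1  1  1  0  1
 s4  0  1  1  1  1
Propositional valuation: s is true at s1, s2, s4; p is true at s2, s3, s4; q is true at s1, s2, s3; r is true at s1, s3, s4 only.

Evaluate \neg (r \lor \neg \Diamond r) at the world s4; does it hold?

No

At s4: r \lor \neg \Diamond r is true, so \neg (r \lor \neg \Diamond r) is false.
  At s4: r is true, \neg \Diamond r is false, so r \lor \neg \Diamond r is true.
    At s4: \Diamond r is true, so \neg \Diamond r is false.
      At s4: \Diamond r requires r at some successor in {s1, s2, s3, s4}.
        r holds at s1, so \Diamond r is true at s4.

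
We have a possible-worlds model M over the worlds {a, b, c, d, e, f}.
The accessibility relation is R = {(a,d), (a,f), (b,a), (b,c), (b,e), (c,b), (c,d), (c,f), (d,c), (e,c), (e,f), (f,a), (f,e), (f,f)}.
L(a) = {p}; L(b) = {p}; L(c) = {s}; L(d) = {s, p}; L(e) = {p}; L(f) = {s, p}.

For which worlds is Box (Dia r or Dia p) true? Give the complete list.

b, d, e, f

Let φ = Box (Dia r or Dia p). Evaluate φ at each world:
  a (successors {d, f}): φ is false.
  b (successors {a, c, e}): φ is true.
  c (successors {b, d, f}): φ is false.
  d (successors {c}): φ is true.
  e (successors {c, f}): φ is true.
  f (successors {a, e, f}): φ is true.
For instance, at e:
  At e: Box (Dia r or Dia p) requires Dia r or Dia p at every successor {c, f}.
      At c: Dia r is false, Dia p is true, so Dia r or Dia p is true.
      At f: Dia r is false, Dia p is true, so Dia r or Dia p is true.
  So Box (Dia r or Dia p) is true at e.
Satisfying worlds: {b, d, e, f}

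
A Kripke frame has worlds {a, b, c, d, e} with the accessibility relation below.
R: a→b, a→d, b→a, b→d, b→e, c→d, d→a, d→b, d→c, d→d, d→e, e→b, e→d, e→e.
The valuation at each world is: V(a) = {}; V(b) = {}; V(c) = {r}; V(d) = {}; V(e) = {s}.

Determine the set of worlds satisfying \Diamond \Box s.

Recall that \Box ψ holds at a world iff ψ holds at every accessible world, and \Diamond ψ holds iff ψ holds at some accessible world.
Let φ = \Diamond \Box s. Evaluate φ at each world:
  a (successors {b, d}): φ is false.
  b (successors {a, d, e}): φ is false.
  c (successors {d}): φ is false.
  d (successors {a, b, c, d, e}): φ is false.
  e (successors {b, d, e}): φ is false.
For instance, at b:
  At b: \Diamond \Box s requires \Box s at some successor in {a, d, e}.
    At a: \Box s is false.
    At d: \Box s is false.
    At e: \Box s is false.
  So \Diamond \Box s is false at b.
Satisfying worlds: none.

none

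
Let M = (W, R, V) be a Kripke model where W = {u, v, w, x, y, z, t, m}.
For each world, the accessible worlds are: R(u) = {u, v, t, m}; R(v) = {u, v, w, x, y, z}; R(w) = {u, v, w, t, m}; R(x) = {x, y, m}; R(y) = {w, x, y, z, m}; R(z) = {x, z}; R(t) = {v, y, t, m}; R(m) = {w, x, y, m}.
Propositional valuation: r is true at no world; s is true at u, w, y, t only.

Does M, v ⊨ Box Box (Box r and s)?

No

Recall that Box ψ holds at a world iff ψ holds at every accessible world, and Dia ψ holds iff ψ holds at some accessible world.
At v: Box Box (Box r and s) requires Box (Box r and s) at every successor {u, v, w, x, y, z}.
  Box (Box r and s) fails at u, so Box Box (Box r and s) is false at v.
    At u: Box (Box r and s) requires Box r and s at every successor {u, v, t, m}.
      Box r and s fails at u, so Box (Box r and s) is false at u.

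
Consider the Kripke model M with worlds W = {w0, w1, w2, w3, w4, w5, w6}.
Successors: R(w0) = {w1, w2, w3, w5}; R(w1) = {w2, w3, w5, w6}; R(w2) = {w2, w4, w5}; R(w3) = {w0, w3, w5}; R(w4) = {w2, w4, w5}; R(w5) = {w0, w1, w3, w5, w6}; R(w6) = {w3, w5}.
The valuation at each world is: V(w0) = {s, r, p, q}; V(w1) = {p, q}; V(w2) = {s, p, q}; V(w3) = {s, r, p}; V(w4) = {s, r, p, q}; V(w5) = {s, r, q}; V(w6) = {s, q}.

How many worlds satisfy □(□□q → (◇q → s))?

Let φ = □(□□q → (◇q → s)). Evaluate φ at each world:
  w0 (successors {w1, w2, w3, w5}): φ is true.
  w1 (successors {w2, w3, w5, w6}): φ is true.
  w2 (successors {w2, w4, w5}): φ is true.
  w3 (successors {w0, w3, w5}): φ is true.
  w4 (successors {w2, w4, w5}): φ is true.
  w5 (successors {w0, w1, w3, w5, w6}): φ is true.
  w6 (successors {w3, w5}): φ is true.
For instance, at w0:
  At w0: □(□□q → (◇q → s)) requires □□q → (◇q → s) at every successor {w1, w2, w3, w5}.
    At w1: □□q → (◇q → s) is true.
    At w2: □□q → (◇q → s) is true.
    At w3: □□q → (◇q → s) is true.
    At w5: □□q → (◇q → s) is true.
  So □(□□q → (◇q → s)) is true at w0.
Satisfying worlds: {w0, w1, w2, w3, w4, w5, w6}

7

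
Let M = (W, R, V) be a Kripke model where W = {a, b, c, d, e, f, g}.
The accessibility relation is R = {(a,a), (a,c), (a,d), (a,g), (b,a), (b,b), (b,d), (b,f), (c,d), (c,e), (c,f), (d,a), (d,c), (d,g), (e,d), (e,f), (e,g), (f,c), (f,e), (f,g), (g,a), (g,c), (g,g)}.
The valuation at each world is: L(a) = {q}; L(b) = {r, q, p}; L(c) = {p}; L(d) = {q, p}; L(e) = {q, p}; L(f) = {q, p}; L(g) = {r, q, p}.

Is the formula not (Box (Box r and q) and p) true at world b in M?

Yes

Recall that Box ψ holds at a world iff ψ holds at every accessible world, and Dia ψ holds iff ψ holds at some accessible world.
At b: Box (Box r and q) and p is false, so not (Box (Box r and q) and p) is true.
  At b: Box (Box r and q) is false, p is true, so Box (Box r and q) and p is false.
    At b: Box (Box r and q) requires Box r and q at every successor {a, b, d, f}.
      Box r and q fails at a, so Box (Box r and q) is false at b.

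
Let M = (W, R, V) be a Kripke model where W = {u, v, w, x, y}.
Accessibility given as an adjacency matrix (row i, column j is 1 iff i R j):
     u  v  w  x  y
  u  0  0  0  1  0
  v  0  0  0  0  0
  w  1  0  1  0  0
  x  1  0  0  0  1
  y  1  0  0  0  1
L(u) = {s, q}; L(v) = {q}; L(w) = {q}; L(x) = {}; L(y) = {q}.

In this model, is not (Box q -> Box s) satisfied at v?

No

At v: Box q -> Box s is true, so not (Box q -> Box s) is false.
  At v: Box q is true, Box s is true, so Box q -> Box s is true.
    At v: no accessible worlds, so Box q holds vacuously.
    At v: no accessible worlds, so Box s holds vacuously.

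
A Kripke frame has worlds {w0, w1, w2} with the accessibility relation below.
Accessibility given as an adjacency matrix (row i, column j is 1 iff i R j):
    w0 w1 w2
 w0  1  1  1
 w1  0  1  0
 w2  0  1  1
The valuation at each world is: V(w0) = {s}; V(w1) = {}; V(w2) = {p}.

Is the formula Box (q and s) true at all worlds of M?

Let φ = Box (q and s). Evaluate φ at each world:
  w0 (successors {w0, w1, w2}): φ is false.
  w1 (successors {w1}): φ is false.
  w2 (successors {w1, w2}): φ is false.
Detail at w0 (counterexample):
  At w0: Box (q and s) requires q and s at every successor {w0, w1, w2}.
    q and s fails at w0, so Box (q and s) is false at w0.

No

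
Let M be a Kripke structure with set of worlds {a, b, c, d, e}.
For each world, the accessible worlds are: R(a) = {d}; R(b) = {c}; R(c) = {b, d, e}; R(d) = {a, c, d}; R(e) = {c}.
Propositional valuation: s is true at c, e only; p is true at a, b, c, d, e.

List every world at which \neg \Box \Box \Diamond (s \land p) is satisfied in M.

Let φ = \neg \Box \Box \Diamond (s \land p). Evaluate φ at each world:
  a (successors {d}): φ is true.
  b (successors {c}): φ is false.
  c (successors {b, d, e}): φ is true.
  d (successors {a, c, d}): φ is true.
  e (successors {c}): φ is false.
For instance, at e:
  At e: \Box \Box \Diamond (s \land p) is true, so \neg \Box \Box \Diamond (s \land p) is false.
    At e: \Box \Box \Diamond (s \land p) requires \Box \Diamond (s \land p) at every successor {c}.
      At c: \Box \Diamond (s \land p) is true.
    So \Box \Box \Diamond (s \land p) is true at e.
Satisfying worlds: {a, c, d}

a, c, d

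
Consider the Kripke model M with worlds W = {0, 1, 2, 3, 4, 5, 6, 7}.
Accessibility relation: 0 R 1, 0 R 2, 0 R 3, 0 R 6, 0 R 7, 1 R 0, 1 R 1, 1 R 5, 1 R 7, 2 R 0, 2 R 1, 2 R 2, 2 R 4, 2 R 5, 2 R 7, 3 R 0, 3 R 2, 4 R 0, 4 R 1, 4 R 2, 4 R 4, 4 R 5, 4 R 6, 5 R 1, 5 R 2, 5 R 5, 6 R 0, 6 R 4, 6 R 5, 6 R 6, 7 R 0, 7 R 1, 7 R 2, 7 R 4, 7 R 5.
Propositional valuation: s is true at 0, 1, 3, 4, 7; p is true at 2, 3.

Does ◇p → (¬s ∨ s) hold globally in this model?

Yes

Let φ = ◇p → (¬s ∨ s). Evaluate φ at each world:
  0 (successors {1, 2, 3, 6, 7}): φ is true.
  1 (successors {0, 1, 5, 7}): φ is true.
  2 (successors {0, 1, 2, 4, 5, 7}): φ is true.
  3 (successors {0, 2}): φ is true.
  4 (successors {0, 1, 2, 4, 5, 6}): φ is true.
  5 (successors {1, 2, 5}): φ is true.
  6 (successors {0, 4, 5, 6}): φ is true.
  7 (successors {0, 1, 2, 4, 5}): φ is true.
For instance, at 1:
  At 1: ◇p is false, ¬s ∨ s is true, so ◇p → (¬s ∨ s) is true.
    At 1: ◇p requires p at some successor in {0, 1, 5, 7}.
      At 0: p is false.
      At 1: p is false.
      At 5: p is false.
      At 7: p is false.
    So ◇p is false at 1.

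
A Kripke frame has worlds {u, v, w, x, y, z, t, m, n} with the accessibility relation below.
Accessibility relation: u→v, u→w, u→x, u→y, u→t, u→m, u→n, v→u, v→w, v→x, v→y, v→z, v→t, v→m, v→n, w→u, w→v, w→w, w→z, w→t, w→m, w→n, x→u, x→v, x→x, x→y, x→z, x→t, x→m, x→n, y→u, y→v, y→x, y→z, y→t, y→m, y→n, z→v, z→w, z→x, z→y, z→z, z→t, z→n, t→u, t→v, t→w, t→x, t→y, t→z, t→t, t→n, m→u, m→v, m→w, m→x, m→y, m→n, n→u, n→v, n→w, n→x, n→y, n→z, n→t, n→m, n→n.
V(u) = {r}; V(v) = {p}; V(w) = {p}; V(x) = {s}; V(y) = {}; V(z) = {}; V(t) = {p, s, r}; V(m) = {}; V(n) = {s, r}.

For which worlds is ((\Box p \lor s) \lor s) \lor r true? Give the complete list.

u, x, t, n

Recall that \Box ψ holds at a world iff ψ holds at every accessible world, and \Diamond ψ holds iff ψ holds at some accessible world.
Let φ = ((\Box p \lor s) \lor s) \lor r. Evaluate φ at each world:
  u (successors {v, w, x, y, t, m, n}): φ is true.
  v (successors {u, w, x, y, z, t, m, n}): φ is false.
  w (successors {u, v, w, z, t, m, n}): φ is false.
  x (successors {u, v, x, y, z, t, m, n}): φ is true.
  y (successors {u, v, x, z, t, m, n}): φ is false.
  z (successors {v, w, x, y, z, t, n}): φ is false.
  t (successors {u, v, w, x, y, z, t, n}): φ is true.
  m (successors {u, v, w, x, y, n}): φ is false.
  n (successors {u, v, w, x, y, z, t, m, n}): φ is true.
For instance, at n:
  At n: (\Box p \lor s) \lor s is true, r is true, so ((\Box p \lor s) \lor s) \lor r is true.
    At n: \Box p \lor s is true, s is true, so (\Box p \lor s) \lor s is true.
      At n: \Box p is false, s is true, so \Box p \lor s is true.
Satisfying worlds: {u, x, t, n}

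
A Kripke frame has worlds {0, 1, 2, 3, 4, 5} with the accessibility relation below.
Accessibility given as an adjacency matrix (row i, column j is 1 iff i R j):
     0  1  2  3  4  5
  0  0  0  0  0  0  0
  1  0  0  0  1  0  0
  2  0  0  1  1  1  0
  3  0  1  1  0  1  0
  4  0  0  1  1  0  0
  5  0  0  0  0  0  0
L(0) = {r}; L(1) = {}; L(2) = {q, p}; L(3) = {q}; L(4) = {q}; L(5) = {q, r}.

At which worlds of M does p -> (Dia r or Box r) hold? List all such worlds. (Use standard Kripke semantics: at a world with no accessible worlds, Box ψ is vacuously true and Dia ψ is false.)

Let φ = p -> (Dia r or Box r). Evaluate φ at each world:
  0 (successors ∅): φ is true.
  1 (successors {3}): φ is true.
  2 (successors {2, 3, 4}): φ is false.
  3 (successors {1, 2, 4}): φ is true.
  4 (successors {2, 3}): φ is true.
  5 (successors ∅): φ is true.
For instance, at 3:
  At 3: p is false, Dia r or Box r is false, so p -> (Dia r or Box r) is true.
    At 3: Dia r is false, Box r is false, so Dia r or Box r is false.
      At 3: Dia r requires r at some successor in {1, 2, 4}.
        At 1: r is false.
        At 2: r is false.
        At 4: r is false.
      So Dia r is false at 3.
      At 3: Box r requires r at every successor {1, 2, 4}.
        r fails at 1, so Box r is false at 3.
Satisfying worlds: {0, 1, 3, 4, 5}

0, 1, 3, 4, 5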